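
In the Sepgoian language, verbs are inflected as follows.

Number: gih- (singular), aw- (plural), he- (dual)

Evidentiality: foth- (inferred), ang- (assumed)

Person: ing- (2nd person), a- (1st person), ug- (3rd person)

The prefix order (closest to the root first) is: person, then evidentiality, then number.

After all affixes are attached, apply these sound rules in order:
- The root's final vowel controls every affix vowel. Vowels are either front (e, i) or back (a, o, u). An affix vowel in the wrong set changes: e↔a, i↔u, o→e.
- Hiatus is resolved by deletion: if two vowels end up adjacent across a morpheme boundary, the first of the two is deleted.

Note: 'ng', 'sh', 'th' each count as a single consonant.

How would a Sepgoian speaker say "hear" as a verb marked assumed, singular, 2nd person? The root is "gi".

Attach person 2nd person ing- → inggi.
Attach evidentiality assumed ang- → anginggi.
Attach number singular gih- → gihanginggi.
Apply vowel harmony: gihanginggi → gihenginggi.
Vowel deletion: no change.

gihenginggi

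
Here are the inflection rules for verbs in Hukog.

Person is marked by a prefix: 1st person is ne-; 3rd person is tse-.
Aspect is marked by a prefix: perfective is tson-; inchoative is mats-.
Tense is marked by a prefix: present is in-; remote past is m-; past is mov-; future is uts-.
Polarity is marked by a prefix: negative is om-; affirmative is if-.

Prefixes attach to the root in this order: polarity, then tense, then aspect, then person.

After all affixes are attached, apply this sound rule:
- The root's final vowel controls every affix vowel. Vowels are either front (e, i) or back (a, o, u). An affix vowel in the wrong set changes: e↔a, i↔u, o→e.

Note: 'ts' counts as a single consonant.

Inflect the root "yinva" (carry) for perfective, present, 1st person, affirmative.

natsonunufyinva

Attach polarity affirmative if- → ifyinva.
Attach tense present in- → inifyinva.
Attach aspect perfective tson- → tsoninifyinva.
Attach person 1st person ne- → netsoninifyinva.
Apply vowel harmony: netsoninifyinva → natsonunufyinva.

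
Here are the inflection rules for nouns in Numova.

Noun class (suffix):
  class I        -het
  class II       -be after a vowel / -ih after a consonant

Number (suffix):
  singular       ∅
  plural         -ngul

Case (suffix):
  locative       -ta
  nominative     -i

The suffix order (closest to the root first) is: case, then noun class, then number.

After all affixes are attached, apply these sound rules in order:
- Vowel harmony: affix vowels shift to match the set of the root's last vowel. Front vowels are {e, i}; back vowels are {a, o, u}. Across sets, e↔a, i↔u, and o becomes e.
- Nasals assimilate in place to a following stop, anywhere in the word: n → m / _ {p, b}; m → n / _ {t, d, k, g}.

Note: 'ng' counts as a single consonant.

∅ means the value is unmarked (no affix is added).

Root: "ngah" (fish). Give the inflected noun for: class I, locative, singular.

ngahtahat

Attach case locative -ta → ngahta.
Attach noun class class I -het → ngahtahet.
number = singular: zero marking, form stays ngahtahet.
Apply vowel harmony: ngahtahet → ngahtahat.
Nasal assimilation: no change.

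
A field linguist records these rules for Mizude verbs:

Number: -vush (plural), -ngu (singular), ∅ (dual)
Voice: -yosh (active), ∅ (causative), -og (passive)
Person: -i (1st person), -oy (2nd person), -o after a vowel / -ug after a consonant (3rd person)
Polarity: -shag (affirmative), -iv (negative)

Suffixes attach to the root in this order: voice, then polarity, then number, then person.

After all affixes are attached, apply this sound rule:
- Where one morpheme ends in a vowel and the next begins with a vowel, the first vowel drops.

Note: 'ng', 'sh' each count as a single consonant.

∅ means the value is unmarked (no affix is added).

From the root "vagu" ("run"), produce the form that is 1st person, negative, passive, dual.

Attach voice passive -og → vaguog.
Attach polarity negative -iv → vaguogiv.
number = dual: zero marking, form stays vaguogiv.
Attach person 1st person -i → vaguogivi.
Apply vowel deletion: vaguogivi → vagogivi.

vagogivi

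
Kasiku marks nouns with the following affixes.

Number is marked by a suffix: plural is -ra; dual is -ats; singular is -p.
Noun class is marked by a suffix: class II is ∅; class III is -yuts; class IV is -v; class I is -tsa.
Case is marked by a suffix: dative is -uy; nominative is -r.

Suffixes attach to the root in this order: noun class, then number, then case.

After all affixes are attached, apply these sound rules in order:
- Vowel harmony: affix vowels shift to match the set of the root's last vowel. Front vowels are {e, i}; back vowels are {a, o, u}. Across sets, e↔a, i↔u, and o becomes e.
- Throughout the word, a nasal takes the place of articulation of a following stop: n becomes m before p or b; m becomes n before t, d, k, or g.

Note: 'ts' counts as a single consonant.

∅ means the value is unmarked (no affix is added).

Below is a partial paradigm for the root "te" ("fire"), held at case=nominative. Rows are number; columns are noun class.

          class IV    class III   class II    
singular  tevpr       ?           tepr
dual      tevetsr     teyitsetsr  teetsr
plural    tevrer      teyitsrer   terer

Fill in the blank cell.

teyitspr

Attach noun class class III -yuts → teyuts.
Attach number singular -p → teyutsp.
Attach case nominative -r → teyutspr.
Apply vowel harmony: teyutspr → teyitspr.
Nasal assimilation: no change.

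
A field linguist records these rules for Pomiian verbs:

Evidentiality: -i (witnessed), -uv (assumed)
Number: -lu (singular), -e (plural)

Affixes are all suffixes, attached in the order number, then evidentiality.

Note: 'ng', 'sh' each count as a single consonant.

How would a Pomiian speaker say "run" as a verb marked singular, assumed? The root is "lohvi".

Attach number singular -lu → lohvilu.
Attach evidentiality assumed -uv → lohviluuv.

lohviluuv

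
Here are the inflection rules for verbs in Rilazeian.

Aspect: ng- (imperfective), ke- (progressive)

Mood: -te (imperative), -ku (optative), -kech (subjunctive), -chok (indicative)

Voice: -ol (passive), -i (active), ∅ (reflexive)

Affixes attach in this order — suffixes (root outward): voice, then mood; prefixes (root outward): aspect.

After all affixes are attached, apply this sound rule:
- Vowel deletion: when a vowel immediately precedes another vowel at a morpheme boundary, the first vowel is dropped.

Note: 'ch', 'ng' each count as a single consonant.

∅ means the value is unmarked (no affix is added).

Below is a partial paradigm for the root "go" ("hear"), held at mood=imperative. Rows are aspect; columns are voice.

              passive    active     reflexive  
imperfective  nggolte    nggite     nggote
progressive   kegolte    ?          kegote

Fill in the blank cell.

kegite

Attach voice active -i → goi.
Attach aspect progressive ke- → kegoi.
Attach mood imperative -te → kegoite.
Apply vowel deletion: kegoite → kegite.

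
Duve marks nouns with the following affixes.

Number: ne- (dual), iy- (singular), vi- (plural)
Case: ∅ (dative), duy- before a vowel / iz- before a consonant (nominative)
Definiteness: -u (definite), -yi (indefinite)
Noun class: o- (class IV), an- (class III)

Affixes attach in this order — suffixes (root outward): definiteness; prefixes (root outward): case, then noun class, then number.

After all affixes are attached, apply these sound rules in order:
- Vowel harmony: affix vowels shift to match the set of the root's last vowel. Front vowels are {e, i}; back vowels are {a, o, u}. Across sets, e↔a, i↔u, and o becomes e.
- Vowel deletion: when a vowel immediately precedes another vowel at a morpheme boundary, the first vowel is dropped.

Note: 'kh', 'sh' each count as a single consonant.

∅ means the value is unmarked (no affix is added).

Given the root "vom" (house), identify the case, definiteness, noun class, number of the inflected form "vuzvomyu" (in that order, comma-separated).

Segment: vi-o-iz-vom-yi.
case: duy/iz- → nominative.
definiteness: -yi → indefinite.
noun class: o- → class IV.
number: vi- → plural.

nominative, indefinite, class IV, plural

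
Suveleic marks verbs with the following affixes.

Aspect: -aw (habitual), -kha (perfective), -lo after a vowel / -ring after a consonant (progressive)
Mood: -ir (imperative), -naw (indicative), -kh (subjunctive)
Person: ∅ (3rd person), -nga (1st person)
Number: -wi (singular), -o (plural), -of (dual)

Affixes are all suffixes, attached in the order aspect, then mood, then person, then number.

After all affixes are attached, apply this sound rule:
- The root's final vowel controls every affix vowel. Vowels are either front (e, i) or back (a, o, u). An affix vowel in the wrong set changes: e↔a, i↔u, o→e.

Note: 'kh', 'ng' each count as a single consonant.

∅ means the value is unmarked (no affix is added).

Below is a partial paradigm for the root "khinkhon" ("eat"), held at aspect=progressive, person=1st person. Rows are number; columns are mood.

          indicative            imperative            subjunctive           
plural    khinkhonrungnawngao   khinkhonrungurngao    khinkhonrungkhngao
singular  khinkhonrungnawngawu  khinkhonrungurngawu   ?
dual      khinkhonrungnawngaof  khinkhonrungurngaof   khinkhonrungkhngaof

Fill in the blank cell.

khinkhonrungkhngawu

Attach aspect progressive -ring (after consonant 'n') → khinkhonring.
Attach mood subjunctive -kh → khinkhonringkh.
Attach person 1st person -nga → khinkhonringkhnga.
Attach number singular -wi → khinkhonringkhngawi.
Apply vowel harmony: khinkhonringkhngawi → khinkhonrungkhngawu.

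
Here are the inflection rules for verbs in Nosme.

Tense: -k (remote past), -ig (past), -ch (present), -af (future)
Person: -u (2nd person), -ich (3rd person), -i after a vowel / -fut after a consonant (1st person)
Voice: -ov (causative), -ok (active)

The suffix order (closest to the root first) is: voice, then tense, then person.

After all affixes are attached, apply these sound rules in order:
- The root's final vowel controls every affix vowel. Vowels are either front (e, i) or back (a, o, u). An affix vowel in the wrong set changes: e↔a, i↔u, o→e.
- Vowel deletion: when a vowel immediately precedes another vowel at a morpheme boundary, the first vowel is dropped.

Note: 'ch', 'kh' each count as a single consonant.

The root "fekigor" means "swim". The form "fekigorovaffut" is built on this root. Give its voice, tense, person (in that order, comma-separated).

Segment: fekigor-ov-af-fut.
voice: -ov → causative.
tense: -af → future.
person: -i/fut → 1st person.

causative, future, 1st person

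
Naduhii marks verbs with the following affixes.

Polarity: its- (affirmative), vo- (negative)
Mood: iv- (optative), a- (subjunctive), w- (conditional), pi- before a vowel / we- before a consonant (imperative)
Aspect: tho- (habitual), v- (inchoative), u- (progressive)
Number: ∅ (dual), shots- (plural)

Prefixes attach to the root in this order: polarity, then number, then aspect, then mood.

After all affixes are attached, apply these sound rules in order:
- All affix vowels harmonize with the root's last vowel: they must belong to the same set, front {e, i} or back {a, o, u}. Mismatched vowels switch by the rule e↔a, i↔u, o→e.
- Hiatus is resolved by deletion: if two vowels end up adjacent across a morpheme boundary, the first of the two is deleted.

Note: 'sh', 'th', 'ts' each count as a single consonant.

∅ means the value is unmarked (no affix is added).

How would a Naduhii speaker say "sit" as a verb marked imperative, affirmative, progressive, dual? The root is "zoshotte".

Attach polarity affirmative its- → itszoshotte.
number = dual: zero marking, form stays itszoshotte.
Attach aspect progressive u- → uitszoshotte.
Attach mood imperative pi- (before vowel 'u') → piuitszoshotte.
Apply vowel harmony: piuitszoshotte → piiitszoshotte.
Apply vowel deletion: piiitszoshotte → pitszoshotte.

pitszoshotte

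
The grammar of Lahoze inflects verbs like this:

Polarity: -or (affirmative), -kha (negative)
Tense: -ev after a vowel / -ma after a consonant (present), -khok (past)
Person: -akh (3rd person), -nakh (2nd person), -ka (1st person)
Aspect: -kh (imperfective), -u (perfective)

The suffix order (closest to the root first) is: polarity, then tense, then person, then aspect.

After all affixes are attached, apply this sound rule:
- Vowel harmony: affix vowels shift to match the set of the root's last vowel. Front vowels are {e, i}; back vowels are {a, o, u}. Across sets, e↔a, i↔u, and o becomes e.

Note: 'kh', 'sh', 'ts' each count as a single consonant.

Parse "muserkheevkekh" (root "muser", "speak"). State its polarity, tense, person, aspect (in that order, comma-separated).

Segment: muser-kha-ev-ka-kh.
polarity: -kha → negative.
tense: -ev/ma → present.
person: -ka → 1st person.
aspect: -kh → imperfective.

negative, present, 1st person, imperfective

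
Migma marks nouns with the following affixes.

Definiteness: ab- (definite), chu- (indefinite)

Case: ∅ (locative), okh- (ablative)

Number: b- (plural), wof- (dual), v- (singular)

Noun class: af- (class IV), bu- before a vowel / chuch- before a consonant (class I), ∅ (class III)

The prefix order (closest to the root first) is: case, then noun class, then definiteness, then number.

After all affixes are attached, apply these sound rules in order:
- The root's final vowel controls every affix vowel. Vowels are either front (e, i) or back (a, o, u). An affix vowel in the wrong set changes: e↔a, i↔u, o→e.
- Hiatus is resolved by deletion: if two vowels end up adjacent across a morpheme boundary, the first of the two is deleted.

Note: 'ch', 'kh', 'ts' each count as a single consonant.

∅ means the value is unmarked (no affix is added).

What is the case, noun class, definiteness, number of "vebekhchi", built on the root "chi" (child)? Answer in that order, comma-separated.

Segment: v-ab-okh-chi.
case: okh- → ablative.
noun class: ∅ → class III.
definiteness: ab- → definite.
number: v- → singular.

ablative, class III, definite, singular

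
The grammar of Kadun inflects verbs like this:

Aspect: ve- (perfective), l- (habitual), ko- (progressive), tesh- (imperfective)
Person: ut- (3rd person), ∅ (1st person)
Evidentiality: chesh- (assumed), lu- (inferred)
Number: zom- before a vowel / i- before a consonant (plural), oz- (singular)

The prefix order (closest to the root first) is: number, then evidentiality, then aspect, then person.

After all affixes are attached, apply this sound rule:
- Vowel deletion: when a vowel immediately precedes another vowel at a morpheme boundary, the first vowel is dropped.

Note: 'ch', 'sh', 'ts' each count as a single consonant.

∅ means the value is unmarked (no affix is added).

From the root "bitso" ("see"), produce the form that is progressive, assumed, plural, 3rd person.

Attach number plural i- (before consonant 'b') → ibitso.
Attach evidentiality assumed chesh- → cheshibitso.
Attach aspect progressive ko- → kocheshibitso.
Attach person 3rd person ut- → utkocheshibitso.
Vowel deletion: no change.

utkocheshibitso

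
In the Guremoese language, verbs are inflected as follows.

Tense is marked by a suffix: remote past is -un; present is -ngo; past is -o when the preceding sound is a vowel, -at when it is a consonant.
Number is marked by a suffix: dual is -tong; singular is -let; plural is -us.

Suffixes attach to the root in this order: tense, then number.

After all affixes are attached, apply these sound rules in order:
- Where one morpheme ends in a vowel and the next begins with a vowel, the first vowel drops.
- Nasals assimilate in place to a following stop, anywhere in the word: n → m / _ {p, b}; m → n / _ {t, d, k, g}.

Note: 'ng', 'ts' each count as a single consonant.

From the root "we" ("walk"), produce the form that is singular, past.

wolet

Attach tense past -o (after vowel 'e') → weo.
Attach number singular -let → weolet.
Apply vowel deletion: weolet → wolet.
Nasal assimilation: no change.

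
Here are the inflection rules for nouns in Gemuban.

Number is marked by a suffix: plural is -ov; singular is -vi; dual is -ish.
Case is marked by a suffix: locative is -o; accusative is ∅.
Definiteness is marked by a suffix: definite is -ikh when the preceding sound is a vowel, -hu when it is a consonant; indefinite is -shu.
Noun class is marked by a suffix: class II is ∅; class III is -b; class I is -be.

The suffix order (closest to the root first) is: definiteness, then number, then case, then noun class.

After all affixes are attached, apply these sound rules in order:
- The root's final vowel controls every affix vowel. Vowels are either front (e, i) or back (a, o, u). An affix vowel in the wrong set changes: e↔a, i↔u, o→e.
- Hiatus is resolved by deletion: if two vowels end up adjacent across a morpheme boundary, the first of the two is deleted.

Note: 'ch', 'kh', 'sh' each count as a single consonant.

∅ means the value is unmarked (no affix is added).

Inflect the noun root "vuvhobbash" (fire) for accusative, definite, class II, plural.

Attach definiteness definite -hu (after consonant 'sh') → vuvhobbashhu.
Attach number plural -ov → vuvhobbashhuov.
case = accusative: zero marking, form stays vuvhobbashhuov.
noun class = class II: zero marking, form stays vuvhobbashhuov.
Vowel harmony: no change.
Apply vowel deletion: vuvhobbashhuov → vuvhobbashhov.

vuvhobbashhov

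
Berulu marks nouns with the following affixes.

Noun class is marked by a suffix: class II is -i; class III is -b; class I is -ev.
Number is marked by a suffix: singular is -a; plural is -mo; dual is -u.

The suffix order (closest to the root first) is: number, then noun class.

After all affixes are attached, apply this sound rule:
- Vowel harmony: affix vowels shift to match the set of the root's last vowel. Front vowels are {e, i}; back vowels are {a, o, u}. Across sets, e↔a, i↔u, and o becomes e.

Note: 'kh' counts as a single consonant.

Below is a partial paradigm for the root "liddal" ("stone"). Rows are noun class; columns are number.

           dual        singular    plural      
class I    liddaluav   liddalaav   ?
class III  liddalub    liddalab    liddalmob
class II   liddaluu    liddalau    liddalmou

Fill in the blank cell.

liddalmoav

Attach number plural -mo → liddalmo.
Attach noun class class I -ev → liddalmoev.
Apply vowel harmony: liddalmoev → liddalmoav.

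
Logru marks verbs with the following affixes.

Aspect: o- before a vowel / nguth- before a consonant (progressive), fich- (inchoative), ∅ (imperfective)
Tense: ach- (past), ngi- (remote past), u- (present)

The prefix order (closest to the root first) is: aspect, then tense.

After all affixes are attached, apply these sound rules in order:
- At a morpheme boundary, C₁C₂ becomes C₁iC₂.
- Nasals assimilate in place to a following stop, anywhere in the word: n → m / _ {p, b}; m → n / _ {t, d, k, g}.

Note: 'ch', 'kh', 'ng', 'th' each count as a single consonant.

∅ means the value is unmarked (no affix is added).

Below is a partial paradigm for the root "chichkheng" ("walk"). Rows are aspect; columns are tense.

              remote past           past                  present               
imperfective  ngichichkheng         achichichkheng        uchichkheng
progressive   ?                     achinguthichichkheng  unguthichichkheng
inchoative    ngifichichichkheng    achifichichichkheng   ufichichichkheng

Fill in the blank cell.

nginguthichichkheng

Attach aspect progressive nguth- (before consonant 'ch') → nguthchichkheng.
Attach tense remote past ngi- → nginguthchichkheng.
Apply epenthesis: nginguthchichkheng → nginguthichichkheng.
Nasal assimilation: no change.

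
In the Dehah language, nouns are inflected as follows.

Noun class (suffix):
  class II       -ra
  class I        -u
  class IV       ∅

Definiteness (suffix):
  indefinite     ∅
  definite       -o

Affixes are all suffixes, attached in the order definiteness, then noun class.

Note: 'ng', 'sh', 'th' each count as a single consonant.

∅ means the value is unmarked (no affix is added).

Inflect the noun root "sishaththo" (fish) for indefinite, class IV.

sishaththo

definiteness = indefinite: zero marking, form stays sishaththo.
noun class = class IV: zero marking, form stays sishaththo.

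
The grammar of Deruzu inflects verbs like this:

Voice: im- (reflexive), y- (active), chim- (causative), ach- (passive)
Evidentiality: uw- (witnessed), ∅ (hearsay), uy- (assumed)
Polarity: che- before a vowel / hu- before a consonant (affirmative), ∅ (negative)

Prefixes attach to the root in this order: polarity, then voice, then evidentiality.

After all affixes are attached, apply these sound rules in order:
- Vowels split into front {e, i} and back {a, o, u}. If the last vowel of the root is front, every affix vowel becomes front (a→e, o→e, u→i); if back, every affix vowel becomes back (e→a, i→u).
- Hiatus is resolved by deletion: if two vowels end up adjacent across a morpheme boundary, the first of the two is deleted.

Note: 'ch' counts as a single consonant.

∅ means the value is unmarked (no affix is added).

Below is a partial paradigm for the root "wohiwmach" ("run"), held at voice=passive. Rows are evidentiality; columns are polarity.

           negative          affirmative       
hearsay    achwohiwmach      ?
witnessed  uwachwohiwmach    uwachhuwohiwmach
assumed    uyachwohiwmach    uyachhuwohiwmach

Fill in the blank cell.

Attach polarity affirmative hu- (before consonant 'w') → huwohiwmach.
Attach voice passive ach- → achhuwohiwmach.
evidentiality = hearsay: zero marking, form stays achhuwohiwmach.
Vowel harmony: no change.
Vowel deletion: no change.

achhuwohiwmach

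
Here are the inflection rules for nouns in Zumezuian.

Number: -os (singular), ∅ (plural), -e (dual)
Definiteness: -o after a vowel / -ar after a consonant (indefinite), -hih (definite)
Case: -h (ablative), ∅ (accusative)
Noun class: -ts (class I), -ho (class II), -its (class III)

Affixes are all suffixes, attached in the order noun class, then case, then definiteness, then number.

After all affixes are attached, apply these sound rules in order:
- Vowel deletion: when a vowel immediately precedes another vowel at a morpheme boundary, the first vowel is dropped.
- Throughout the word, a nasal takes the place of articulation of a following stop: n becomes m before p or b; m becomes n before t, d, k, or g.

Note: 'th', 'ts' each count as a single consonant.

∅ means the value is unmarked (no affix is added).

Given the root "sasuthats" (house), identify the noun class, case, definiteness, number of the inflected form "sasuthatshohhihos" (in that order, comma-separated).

class II, ablative, definite, singular

Segment: sasuthats-ho-h-hih-os.
noun class: -ho → class II.
case: -h → ablative.
definiteness: -hih → definite.
number: -os → singular.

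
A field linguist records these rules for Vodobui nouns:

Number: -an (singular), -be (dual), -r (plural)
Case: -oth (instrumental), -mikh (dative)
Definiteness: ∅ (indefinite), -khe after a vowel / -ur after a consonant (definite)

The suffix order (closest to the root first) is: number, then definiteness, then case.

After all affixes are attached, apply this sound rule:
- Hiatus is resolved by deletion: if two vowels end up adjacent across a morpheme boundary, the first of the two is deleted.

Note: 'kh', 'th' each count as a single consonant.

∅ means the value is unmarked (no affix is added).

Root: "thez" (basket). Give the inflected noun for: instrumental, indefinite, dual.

Attach number dual -be → thezbe.
definiteness = indefinite: zero marking, form stays thezbe.
Attach case instrumental -oth → thezbeoth.
Apply vowel deletion: thezbeoth → thezboth.

thezboth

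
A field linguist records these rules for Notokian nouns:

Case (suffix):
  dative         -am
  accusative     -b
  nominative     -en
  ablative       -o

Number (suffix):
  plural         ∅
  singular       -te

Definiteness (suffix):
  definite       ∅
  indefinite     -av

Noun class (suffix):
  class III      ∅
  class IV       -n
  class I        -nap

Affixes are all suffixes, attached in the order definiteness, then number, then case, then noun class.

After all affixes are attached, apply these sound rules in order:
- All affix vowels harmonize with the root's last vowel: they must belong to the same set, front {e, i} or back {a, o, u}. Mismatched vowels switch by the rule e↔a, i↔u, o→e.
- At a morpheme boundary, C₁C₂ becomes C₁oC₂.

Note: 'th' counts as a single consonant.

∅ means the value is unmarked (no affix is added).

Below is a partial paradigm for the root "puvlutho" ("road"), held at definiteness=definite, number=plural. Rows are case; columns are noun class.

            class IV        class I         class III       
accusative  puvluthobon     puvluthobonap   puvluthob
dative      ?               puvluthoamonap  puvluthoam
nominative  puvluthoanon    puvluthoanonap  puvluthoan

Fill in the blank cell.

definiteness = definite: zero marking, form stays puvlutho.
number = plural: zero marking, form stays puvlutho.
Attach case dative -am → puvluthoam.
Attach noun class class IV -n → puvluthoamn.
Vowel harmony: no change.
Apply epenthesis: puvluthoamn → puvluthoamon.

puvluthoamon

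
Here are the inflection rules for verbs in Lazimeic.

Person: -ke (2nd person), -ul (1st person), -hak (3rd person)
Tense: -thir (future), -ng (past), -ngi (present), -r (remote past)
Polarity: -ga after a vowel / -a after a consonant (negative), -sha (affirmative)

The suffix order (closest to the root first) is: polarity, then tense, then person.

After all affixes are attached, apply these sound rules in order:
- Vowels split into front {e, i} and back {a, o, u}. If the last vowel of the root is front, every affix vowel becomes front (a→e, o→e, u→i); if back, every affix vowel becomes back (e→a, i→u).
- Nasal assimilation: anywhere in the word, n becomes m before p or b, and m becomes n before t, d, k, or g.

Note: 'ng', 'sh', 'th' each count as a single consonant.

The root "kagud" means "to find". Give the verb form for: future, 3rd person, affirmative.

kagudshathurhak

Attach polarity affirmative -sha → kagudsha.
Attach tense future -thir → kagudshathir.
Attach person 3rd person -hak → kagudshathirhak.
Apply vowel harmony: kagudshathirhak → kagudshathurhak.
Nasal assimilation: no change.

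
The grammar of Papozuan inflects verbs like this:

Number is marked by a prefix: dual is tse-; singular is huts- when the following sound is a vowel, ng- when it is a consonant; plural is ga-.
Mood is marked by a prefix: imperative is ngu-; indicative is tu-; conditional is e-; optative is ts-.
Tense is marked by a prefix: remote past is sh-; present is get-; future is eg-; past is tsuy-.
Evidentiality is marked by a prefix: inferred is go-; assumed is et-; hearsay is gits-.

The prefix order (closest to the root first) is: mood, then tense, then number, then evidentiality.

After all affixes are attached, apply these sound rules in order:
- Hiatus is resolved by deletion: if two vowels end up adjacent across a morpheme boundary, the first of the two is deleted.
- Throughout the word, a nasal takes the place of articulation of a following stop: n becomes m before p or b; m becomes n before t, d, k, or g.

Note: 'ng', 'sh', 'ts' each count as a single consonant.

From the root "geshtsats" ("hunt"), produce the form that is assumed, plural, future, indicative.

etgegtugeshtsats

Attach mood indicative tu- → tugeshtsats.
Attach tense future eg- → egtugeshtsats.
Attach number plural ga- → gaegtugeshtsats.
Attach evidentiality assumed et- → etgaegtugeshtsats.
Apply vowel deletion: etgaegtugeshtsats → etgegtugeshtsats.
Nasal assimilation: no change.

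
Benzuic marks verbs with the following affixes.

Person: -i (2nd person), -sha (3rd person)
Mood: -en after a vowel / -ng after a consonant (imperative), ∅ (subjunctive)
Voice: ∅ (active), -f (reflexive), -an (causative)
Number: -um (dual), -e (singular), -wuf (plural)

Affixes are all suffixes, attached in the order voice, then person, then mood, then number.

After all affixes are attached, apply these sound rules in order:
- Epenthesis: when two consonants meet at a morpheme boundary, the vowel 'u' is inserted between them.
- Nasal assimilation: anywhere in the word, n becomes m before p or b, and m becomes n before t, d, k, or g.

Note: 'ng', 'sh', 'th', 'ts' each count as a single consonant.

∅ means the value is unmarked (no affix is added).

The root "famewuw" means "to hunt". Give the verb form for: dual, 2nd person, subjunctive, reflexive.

Attach voice reflexive -f → famewuwf.
Attach person 2nd person -i → famewuwfi.
mood = subjunctive: zero marking, form stays famewuwfi.
Attach number dual -um → famewuwfium.
Apply epenthesis: famewuwfium → famewuwufium.
Nasal assimilation: no change.

famewuwufium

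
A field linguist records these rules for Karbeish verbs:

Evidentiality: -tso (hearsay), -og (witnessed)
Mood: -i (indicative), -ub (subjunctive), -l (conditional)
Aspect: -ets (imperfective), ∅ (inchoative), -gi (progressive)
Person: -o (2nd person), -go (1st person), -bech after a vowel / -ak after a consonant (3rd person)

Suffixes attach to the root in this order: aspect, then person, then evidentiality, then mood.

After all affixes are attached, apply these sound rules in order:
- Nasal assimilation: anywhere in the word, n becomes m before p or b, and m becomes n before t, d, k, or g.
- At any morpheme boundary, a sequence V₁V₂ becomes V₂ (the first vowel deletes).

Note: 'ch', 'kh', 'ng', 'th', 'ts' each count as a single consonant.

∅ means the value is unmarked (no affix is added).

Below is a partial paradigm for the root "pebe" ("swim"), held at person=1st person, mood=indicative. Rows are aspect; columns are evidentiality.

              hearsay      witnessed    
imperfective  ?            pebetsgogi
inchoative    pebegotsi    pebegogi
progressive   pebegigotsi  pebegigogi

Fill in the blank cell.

Attach aspect imperfective -ets → pebeets.
Attach person 1st person -go → pebeetsgo.
Attach evidentiality hearsay -tso → pebeetsgotso.
Attach mood indicative -i → pebeetsgotsoi.
Nasal assimilation: no change.
Apply vowel deletion: pebeetsgotsoi → pebetsgotsi.

pebetsgotsi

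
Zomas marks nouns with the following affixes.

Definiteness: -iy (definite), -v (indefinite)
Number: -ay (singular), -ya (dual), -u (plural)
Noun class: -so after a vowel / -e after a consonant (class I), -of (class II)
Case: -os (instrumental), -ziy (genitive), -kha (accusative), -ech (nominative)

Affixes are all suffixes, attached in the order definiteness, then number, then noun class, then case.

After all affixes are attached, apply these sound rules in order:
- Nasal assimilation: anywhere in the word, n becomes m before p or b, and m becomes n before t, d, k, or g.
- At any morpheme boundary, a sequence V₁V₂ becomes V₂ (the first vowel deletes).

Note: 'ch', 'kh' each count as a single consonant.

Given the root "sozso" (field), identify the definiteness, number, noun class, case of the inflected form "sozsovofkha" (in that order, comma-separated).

Segment: sozso-v-u-of-kha.
definiteness: -v → indefinite.
number: -u → plural.
noun class: -of → class II.
case: -kha → accusative.

indefinite, plural, class II, accusative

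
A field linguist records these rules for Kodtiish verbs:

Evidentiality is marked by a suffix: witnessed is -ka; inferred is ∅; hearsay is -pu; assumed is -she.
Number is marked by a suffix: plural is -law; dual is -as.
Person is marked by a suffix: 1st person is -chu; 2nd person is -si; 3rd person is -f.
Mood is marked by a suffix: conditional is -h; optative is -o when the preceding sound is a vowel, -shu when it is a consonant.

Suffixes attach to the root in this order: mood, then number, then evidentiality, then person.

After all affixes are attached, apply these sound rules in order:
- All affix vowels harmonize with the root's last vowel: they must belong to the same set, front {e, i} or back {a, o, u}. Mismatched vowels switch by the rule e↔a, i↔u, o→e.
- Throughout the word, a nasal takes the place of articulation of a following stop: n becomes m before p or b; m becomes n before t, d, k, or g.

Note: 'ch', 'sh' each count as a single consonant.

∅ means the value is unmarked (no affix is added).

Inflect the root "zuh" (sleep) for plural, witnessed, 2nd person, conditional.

Attach mood conditional -h → zuhh.
Attach number plural -law → zuhhlaw.
Attach evidentiality witnessed -ka → zuhhlawka.
Attach person 2nd person -si → zuhhlawkasi.
Apply vowel harmony: zuhhlawkasi → zuhhlawkasu.
Nasal assimilation: no change.

zuhhlawkasu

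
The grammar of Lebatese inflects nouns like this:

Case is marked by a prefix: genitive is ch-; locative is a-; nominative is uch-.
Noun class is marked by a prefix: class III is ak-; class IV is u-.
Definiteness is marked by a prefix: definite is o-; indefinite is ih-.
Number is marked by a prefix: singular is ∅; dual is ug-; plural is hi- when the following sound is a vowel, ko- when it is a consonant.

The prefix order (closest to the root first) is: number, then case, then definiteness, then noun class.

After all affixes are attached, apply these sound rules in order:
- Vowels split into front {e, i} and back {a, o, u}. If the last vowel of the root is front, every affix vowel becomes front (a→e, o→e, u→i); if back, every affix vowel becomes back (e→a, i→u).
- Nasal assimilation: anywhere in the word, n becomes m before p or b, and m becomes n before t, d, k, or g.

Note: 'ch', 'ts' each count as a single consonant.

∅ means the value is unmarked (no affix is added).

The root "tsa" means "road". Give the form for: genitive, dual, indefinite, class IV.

Attach number dual ug- → ugtsa.
Attach case genitive ch- → chugtsa.
Attach definiteness indefinite ih- → ihchugtsa.
Attach noun class class IV u- → uihchugtsa.
Apply vowel harmony: uihchugtsa → uuhchugtsa.
Nasal assimilation: no change.

uuhchugtsa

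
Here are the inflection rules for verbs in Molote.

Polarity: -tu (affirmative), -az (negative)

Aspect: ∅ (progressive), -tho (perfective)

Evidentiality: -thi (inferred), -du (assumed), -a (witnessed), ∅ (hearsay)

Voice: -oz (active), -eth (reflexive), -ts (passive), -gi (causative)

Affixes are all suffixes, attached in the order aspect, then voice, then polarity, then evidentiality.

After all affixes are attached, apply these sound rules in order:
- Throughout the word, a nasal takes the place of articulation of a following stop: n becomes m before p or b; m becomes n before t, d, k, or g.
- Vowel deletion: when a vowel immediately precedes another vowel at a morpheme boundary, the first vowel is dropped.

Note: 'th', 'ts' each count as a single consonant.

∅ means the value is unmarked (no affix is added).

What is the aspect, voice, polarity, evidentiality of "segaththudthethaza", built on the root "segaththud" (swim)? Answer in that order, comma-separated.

Segment: segaththud-tho-eth-az-a.
aspect: -tho → perfective.
voice: -eth → reflexive.
polarity: -az → negative.
evidentiality: -a → witnessed.

perfective, reflexive, negative, witnessed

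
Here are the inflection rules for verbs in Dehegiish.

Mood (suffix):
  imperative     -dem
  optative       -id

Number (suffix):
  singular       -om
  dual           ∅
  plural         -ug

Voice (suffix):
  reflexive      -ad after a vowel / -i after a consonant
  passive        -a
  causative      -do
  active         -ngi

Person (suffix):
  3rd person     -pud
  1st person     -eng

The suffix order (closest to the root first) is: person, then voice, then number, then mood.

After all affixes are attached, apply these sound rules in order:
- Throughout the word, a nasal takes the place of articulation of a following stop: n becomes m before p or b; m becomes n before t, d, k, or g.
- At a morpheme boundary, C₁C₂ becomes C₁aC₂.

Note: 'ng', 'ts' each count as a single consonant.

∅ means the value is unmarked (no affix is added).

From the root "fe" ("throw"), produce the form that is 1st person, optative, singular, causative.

feengadoomid

Attach person 1st person -eng → feeng.
Attach voice causative -do → feengdo.
Attach number singular -om → feengdoom.
Attach mood optative -id → feengdoomid.
Nasal assimilation: no change.
Apply epenthesis: feengdoomid → feengadoomid.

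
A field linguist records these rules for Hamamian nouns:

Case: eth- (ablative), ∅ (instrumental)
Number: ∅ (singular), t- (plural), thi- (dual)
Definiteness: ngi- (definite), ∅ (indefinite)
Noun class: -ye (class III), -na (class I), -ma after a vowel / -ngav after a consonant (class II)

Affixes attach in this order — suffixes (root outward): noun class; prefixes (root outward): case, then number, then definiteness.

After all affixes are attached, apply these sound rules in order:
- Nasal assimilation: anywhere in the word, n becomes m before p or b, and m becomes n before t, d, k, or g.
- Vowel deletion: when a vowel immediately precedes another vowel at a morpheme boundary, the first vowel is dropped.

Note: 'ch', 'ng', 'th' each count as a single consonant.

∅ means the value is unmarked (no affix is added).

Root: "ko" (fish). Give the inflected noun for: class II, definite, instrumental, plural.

ngitkoma

case = instrumental: zero marking, form stays ko.
Attach noun class class II -ma (after vowel 'o') → koma.
Attach number plural t- → tkoma.
Attach definiteness definite ngi- → ngitkoma.
Nasal assimilation: no change.
Vowel deletion: no change.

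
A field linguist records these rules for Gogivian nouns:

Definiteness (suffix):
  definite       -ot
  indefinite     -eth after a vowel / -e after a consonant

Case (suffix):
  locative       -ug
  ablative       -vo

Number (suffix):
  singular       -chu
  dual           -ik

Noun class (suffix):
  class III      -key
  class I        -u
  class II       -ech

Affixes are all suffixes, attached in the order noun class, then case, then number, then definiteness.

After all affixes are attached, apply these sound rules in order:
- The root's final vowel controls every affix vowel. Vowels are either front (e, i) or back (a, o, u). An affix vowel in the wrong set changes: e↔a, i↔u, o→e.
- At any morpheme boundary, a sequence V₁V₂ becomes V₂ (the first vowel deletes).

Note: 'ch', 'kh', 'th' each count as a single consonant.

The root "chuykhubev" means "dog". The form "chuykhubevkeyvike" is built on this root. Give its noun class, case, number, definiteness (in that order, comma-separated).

Segment: chuykhubev-key-vo-ik-e.
noun class: -key → class III.
case: -vo → ablative.
number: -ik → dual.
definiteness: -eth/e → indefinite.

class III, ablative, dual, indefinite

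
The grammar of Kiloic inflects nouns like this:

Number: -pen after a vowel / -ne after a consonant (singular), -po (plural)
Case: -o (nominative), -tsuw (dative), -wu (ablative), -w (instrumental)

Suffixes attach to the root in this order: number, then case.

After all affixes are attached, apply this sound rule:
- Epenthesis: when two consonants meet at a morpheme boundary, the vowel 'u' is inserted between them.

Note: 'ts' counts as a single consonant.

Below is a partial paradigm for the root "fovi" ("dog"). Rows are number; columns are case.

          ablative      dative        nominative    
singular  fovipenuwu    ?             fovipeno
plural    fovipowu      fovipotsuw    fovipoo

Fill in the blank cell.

fovipenutsuw

Attach number singular -pen (after vowel 'i') → fovipen.
Attach case dative -tsuw → fovipentsuw.
Apply epenthesis: fovipentsuw → fovipenutsuw.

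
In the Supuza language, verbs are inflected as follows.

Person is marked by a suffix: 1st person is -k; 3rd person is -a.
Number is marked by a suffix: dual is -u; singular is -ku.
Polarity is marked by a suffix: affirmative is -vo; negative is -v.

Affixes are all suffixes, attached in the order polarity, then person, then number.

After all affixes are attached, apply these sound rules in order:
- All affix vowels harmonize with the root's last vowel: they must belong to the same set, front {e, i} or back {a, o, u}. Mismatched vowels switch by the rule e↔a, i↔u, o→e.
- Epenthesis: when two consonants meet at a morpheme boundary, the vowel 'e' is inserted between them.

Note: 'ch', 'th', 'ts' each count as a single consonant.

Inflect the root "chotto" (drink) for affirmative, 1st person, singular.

Attach polarity affirmative -vo → chottovo.
Attach person 1st person -k → chottovok.
Attach number singular -ku → chottovokku.
Vowel harmony: no change.
Apply epenthesis: chottovokku → chottovokeku.

chottovokeku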